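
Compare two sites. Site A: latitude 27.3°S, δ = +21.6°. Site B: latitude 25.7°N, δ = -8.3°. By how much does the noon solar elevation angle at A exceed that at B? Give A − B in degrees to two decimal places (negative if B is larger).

-14.90°

A: 90° − |-27.3 − (21.6)| = 41.10°.
B: 90° − |25.7 − (-8.3)| = 56.00°.
A − B = 41.10 − 56.00 = -14.90°.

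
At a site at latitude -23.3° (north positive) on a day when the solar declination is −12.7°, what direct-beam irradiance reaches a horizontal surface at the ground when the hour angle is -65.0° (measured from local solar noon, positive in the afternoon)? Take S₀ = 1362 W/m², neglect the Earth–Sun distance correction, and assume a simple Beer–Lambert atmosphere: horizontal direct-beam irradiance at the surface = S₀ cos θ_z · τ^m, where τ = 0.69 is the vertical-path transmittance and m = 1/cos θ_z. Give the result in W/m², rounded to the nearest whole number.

286 W/m²

cos θ_z = sin φ sin δ + cos φ cos δ cos H = (-0.3955)(-0.2198) + (0.9184)(0.9755)(0.4226) = 0.4655.
Air mass m = 1/cos θ_z = 1/0.4655 = 2.148; τ^m = 0.69^2.148 = 0.4507.
Surface direct beam = 1362 × 0.4655 × 0.4507 = 285.75 W/m².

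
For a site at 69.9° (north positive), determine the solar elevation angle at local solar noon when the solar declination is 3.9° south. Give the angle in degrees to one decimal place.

16.2°

At local solar noon the hour angle is zero, so the elevation is 90° − |φ − δ| = 90° − |69.9° − (-3.9°)| = 90° − 73.8° = 16.2°.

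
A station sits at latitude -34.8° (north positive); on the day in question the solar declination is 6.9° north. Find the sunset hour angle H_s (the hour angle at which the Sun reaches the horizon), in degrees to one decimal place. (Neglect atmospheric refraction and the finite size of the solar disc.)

−tan φ tan δ = −(-0.6950)(0.1210) = 0.0841; H_s = arccos(0.0841) = 85.18°.

85.2°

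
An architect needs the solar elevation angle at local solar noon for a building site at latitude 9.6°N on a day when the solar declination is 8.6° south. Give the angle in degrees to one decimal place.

At local solar noon the hour angle is zero, so the elevation is 90° − |φ − δ| = 90° − |9.6° − (-8.6°)| = 90° − 18.2° = 71.8°.

71.8°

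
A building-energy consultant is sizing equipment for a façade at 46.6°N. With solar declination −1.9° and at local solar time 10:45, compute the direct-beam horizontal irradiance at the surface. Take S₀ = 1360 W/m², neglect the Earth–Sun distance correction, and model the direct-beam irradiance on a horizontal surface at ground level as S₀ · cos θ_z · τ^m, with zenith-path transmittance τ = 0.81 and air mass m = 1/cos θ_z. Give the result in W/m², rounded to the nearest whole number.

Hour angle H = 15° × (10.75 − 12) = -18.75°.
With φ = 46.6°, δ = -1.9°, H = -18.75°: sin φ sin δ = -0.0241, cos φ cos δ cos H = 0.6503, so cos θ_z = 0.6262.
Air mass m = 1/cos θ_z = 1/0.6262 = 1.597; τ^m = 0.81^1.597 = 0.7143.
Surface direct beam = 1360 × 0.6262 × 0.7143 = 608.32 W/m².

608 W/m²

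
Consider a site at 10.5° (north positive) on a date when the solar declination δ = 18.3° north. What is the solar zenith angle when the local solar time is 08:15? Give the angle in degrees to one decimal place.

54.8°

Hour angle H = 15° × (8.25 − 12) = -56.25°.
cos θ_z = sin φ sin δ + cos φ cos δ cos H = (0.1822)(0.3140) + (0.9833)(0.9494)(0.5556) = 0.5759.
θ_z = arccos(0.5759) = 54.84°.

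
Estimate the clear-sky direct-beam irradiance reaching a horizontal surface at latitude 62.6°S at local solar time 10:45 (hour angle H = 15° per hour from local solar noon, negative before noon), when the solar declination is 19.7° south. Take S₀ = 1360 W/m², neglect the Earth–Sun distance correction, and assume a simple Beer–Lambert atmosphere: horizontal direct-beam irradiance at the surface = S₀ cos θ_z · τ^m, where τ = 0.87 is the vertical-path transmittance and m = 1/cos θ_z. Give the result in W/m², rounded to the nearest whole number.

Hour angle H = 15° × (10.75 − 12) = -18.75°.
With φ = -62.6°, δ = -19.7°, H = -18.75°: sin φ sin δ = 0.2993, cos φ cos δ cos H = 0.4103, so cos θ_z = 0.7096.
Air mass m = 1/cos θ_z = 1/0.7096 = 1.409; τ^m = 0.87^1.409 = 0.8218.
Surface direct beam = 1360 × 0.7096 × 0.8218 = 793.08 W/m².

793 W/m²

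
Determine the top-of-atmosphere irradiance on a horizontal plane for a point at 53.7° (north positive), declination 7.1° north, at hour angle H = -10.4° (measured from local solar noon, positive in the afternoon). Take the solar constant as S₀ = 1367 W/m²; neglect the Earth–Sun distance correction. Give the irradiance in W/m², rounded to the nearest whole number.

cos θ_z = sin φ sin δ + cos φ cos δ cos H = (0.8059)(0.1236) + (0.5920)(0.9923)(0.9836) = 0.6774.
Top-of-atmosphere irradiance = S₀ cos θ_z = 1367 × 0.6774 = 926.01 W/m².

926 W/m²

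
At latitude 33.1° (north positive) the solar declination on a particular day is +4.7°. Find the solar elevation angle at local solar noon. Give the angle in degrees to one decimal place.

At local solar noon the hour angle is zero, so the elevation is 90° − |φ − δ| = 90° − |33.1° − (4.7°)| = 90° − 28.4° = 61.6°.

61.6°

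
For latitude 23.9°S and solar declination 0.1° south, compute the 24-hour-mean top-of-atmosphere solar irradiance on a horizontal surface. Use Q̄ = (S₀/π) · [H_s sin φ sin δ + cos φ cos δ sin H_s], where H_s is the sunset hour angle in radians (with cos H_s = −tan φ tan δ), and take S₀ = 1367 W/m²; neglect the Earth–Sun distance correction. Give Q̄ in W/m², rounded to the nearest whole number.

398 W/m²

The sunset hour angle satisfies cos H_s = −tan φ tan δ = -0.0008, giving H_s = 90.05°. In radians, H_s = 1.5717.
H_s sin φ sin δ = 1.5717 × -0.4051 × -0.0017 = 0.0011.
cos φ cos δ sin H_s = 0.9143 × 1.0000 × 1.0000 = 0.9143.
Q̄ = (1367/π) × (0.0011 + 0.9143) = 435.13 × 0.9154 = 398.32 W/m².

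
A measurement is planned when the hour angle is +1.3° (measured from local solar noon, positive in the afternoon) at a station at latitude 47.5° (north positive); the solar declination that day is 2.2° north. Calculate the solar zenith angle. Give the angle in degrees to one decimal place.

45.3°

cos θ_z = sin(47.5°) sin(2.2°) + cos(47.5°) cos(2.2°) cos(1.30°) = 0.0283 + 0.6749 = 0.7032.
θ_z = arccos(0.7032) = 45.32°.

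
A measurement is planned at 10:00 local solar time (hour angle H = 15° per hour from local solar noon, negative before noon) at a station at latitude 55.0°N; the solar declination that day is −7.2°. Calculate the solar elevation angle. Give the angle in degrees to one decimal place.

23.0°

Hour angle H = 15° × (10 − 12) = -30.00°.
With φ = 55.0°, δ = -7.2°, H = -30.00°: sin φ sin δ = -0.1027, cos φ cos δ cos H = 0.4928, so cos θ_z = 0.3901.
θ_z = arccos(0.3901) = 67.04°, so the elevation is 90° − 67.04° = 22.96°.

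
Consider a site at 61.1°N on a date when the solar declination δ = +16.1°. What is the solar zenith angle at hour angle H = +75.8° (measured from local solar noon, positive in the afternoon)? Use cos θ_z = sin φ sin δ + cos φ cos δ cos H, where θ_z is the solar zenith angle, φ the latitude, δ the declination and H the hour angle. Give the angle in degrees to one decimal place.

With φ = 61.1°, δ = 16.1°, H = 75.80°: sin φ sin δ = 0.2428, cos φ cos δ cos H = 0.1139, so cos θ_z = 0.3567.
θ_z = arccos(0.3567) = 69.10°.

69.1°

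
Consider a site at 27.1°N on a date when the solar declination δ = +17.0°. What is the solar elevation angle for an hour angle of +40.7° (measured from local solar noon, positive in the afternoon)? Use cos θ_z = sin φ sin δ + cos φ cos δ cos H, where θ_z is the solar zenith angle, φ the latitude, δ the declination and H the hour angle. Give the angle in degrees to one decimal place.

51.1°

With φ = 27.1°, δ = 17.0°, H = 40.70°: sin φ sin δ = 0.1332, cos φ cos δ cos H = 0.6454, so cos θ_z = 0.7786.
θ_z = arccos(0.7786) = 38.87°, so the elevation is 90° − 38.87° = 51.13°.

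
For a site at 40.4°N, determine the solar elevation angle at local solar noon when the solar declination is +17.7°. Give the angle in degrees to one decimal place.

At local solar noon the hour angle is zero, so the elevation is 90° − |φ − δ| = 90° − |40.4° − (17.7°)| = 90° − 22.7° = 67.3°.

67.3°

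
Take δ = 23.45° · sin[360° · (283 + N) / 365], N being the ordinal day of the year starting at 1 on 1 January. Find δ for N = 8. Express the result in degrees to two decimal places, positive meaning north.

360 × (283 + 8) / 365 = 287.014°; sin(287.014°) = -0.9562.
δ = 23.45 × -0.9562 = -22.423° ≈ -22.42°.

-22.42°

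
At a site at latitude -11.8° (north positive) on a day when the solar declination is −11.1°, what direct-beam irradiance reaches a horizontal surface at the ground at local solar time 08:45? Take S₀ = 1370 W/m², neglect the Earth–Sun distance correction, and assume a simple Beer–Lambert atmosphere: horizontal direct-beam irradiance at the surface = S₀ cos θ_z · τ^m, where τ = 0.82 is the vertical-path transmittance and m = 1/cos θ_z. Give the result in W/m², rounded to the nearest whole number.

686 W/m²

Hour angle H = 15° × (8.75 − 12) = -48.75°.
cos θ_z = sin φ sin δ + cos φ cos δ cos H = (-0.2045)(-0.1925) + (0.9789)(0.9813)(0.6593) = 0.6727.
Air mass m = 1/cos θ_z = 1/0.6727 = 1.487; τ^m = 0.82^1.487 = 0.7445.
Surface direct beam = 1370 × 0.6727 × 0.7445 = 686.13 W/m².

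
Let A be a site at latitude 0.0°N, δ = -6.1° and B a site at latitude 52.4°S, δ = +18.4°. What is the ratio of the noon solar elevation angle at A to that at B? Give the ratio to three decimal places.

4.370

A: 90° − |0.0 − (-6.1)| = 83.90°.
B: 90° − |-52.4 − (18.4)| = 19.20°.
Ratio A/B = 83.9000 / 19.2000 = 4.3698.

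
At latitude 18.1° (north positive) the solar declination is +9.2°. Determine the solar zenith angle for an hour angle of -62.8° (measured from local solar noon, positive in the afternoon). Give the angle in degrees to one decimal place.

With φ = 18.1°, δ = 9.2°, H = -62.80°: sin φ sin δ = 0.0497, cos φ cos δ cos H = 0.4289, so cos θ_z = 0.4786.
θ_z = arccos(0.4786) = 61.41°.

61.4°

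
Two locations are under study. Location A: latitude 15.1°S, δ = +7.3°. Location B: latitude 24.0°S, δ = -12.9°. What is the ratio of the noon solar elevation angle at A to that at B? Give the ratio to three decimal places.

A: 90° − |-15.1 − (7.3)| = 67.60°.
B: 90° − |-24.0 − (-12.9)| = 78.90°.
Ratio A/B = 67.6000 / 78.9000 = 0.8568.

0.857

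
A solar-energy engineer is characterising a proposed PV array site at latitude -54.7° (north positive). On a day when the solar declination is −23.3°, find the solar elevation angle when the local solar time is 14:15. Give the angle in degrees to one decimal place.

Hour angle H = 15° × (14.25 − 12) = 33.75°.
cos θ_z = sin φ sin δ + cos φ cos δ cos H = (-0.8161)(-0.3955) + (0.5779)(0.9184)(0.8315) = 0.7641.
θ_z = arccos(0.7641) = 40.17°, so the elevation is 90° − 40.17° = 49.83°.

49.8°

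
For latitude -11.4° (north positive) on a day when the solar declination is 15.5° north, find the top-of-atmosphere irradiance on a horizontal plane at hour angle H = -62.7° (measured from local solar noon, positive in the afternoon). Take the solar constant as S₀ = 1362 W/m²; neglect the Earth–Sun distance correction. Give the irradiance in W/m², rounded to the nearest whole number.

518 W/m²

cos θ_z = sin(-11.4°) sin(15.5°) + cos(-11.4°) cos(15.5°) cos(-62.70°) = -0.0528 + 0.4332 = 0.3804.
Top-of-atmosphere irradiance = S₀ cos θ_z = 1362 × 0.3804 = 518.10 W/m².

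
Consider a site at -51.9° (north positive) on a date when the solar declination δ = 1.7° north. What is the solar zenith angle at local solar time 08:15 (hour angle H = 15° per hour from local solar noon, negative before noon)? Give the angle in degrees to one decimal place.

71.4°

Hour angle H = 15° × (8.25 − 12) = -56.25°.
With φ = -51.9°, δ = 1.7°, H = -56.25°: sin φ sin δ = -0.0233, cos φ cos δ cos H = 0.3427, so cos θ_z = 0.3194.
θ_z = arccos(0.3194) = 71.37°.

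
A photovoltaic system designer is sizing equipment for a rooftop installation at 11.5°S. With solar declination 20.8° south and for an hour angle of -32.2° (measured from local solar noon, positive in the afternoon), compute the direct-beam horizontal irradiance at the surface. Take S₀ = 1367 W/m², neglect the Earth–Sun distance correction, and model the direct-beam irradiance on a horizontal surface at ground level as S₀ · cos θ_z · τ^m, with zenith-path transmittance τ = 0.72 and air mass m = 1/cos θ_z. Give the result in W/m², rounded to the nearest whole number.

cos θ_z = sin φ sin δ + cos φ cos δ cos H = (-0.1994)(-0.3551) + (0.9799)(0.9348)(0.8462) = 0.8459.
Air mass m = 1/cos θ_z = 1/0.8459 = 1.182; τ^m = 0.72^1.182 = 0.6782.
Surface direct beam = 1367 × 0.8459 × 0.6782 = 784.23 W/m².

784 W/m²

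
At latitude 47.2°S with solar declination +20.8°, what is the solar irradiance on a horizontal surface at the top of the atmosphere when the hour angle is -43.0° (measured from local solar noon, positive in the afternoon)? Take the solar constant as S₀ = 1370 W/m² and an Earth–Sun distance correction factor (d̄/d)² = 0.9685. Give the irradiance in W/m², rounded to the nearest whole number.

271 W/m²

cos θ_z = sin φ sin δ + cos φ cos δ cos H = (-0.7337)(0.3551) + (0.6794)(0.9348)(0.7314) = 0.2040.
Top-of-atmosphere irradiance = S₀ (d̄/d)² cos θ_z = 1370 × 0.9685 × 0.2040 = 270.68 W/m².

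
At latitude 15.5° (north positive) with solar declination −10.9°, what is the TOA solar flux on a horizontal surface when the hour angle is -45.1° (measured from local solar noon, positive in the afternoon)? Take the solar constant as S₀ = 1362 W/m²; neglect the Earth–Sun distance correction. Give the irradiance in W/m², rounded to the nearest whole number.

841 W/m²

cos θ_z = sin φ sin δ + cos φ cos δ cos H = (0.2672)(-0.1891) + (0.9636)(0.9820)(0.7059) = 0.6174.
Top-of-atmosphere irradiance = S₀ cos θ_z = 1362 × 0.6174 = 840.90 W/m².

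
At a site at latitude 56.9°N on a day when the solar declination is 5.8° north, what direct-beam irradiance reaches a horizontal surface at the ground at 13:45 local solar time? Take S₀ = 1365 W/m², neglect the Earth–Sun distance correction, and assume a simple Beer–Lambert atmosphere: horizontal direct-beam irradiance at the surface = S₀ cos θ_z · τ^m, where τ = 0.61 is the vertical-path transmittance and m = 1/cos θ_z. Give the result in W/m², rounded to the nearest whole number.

Hour angle H = 15° × (13.75 − 12) = 26.25°.
cos θ_z = sin φ sin δ + cos φ cos δ cos H = (0.8377)(0.1011) + (0.5461)(0.9949)(0.8969) = 0.5720.
Air mass m = 1/cos θ_z = 1/0.5720 = 1.748; τ^m = 0.61^1.748 = 0.4215.
Surface direct beam = 1365 × 0.5720 × 0.4215 = 329.10 W/m².

329 W/m²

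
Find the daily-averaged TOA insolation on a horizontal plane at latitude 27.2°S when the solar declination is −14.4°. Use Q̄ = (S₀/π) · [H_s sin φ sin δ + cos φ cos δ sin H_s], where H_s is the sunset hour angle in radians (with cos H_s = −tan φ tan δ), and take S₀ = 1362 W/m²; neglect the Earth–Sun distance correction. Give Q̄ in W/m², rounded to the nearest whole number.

The sunset hour angle satisfies cos H_s = −tan φ tan δ = -0.1320, giving H_s = 97.59°. In radians, H_s = 1.7033.
H_s sin φ sin δ = 1.7033 × -0.4571 × -0.2487 = 0.1936.
cos φ cos δ sin H_s = 0.8894 × 0.9686 × 0.9912 = 0.8539.
Q̄ = (1362/π) × (0.1936 + 0.8539) = 433.54 × 1.0475 = 454.13 W/m².

454 W/m²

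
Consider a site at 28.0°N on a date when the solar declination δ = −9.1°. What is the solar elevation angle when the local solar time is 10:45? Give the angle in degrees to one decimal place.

Hour angle H = 15° × (10.75 − 12) = -18.75°.
cos θ_z = sin(28.0°) sin(-9.1°) + cos(28.0°) cos(-9.1°) cos(-18.75°) = -0.0743 + 0.8256 = 0.7513.
θ_z = arccos(0.7513) = 41.30°, so the elevation is 90° − 41.30° = 48.70°.

48.7°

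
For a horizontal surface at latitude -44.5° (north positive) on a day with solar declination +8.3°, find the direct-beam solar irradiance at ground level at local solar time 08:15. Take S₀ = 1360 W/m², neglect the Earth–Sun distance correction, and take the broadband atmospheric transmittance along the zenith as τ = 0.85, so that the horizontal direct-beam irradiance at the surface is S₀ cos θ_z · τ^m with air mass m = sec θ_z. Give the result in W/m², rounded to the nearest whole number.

Hour angle H = 15° × (8.25 − 12) = -56.25°.
cos θ_z = sin(-44.5°) sin(8.3°) + cos(-44.5°) cos(8.3°) cos(-56.25°) = -0.1012 + 0.3921 = 0.2909.
Air mass m = 1/cos θ_z = 1/0.2909 = 3.438; τ^m = 0.85^3.438 = 0.5719.
Surface direct beam = 1360 × 0.2909 × 0.5719 = 226.26 W/m².

226 W/m²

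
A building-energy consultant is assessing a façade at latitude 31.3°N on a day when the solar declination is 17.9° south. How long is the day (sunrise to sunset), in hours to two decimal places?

cos H_s = −tan(31.3°) · tan(-17.9°) = 0.1964, so H_s = arccos(0.1964) = 78.67°.
Day length = 2 H_s / 15° h⁻¹ = 157.34° / 15 = 10.489 h.

10.49 hours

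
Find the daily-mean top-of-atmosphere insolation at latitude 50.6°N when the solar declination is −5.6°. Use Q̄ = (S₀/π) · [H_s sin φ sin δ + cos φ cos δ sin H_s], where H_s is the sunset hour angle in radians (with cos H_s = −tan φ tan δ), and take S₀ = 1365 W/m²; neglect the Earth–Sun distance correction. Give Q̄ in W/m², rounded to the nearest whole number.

The sunset hour angle satisfies cos H_s = −tan φ tan δ = 0.1194, giving H_s = 83.14°. In radians, H_s = 1.4511.
H_s sin φ sin δ = 1.4511 × 0.7727 × -0.0976 = -0.1094.
cos φ cos δ sin H_s = 0.6347 × 0.9952 × 0.9928 = 0.6271.
Q̄ = (1365/π) × (-0.1094 + 0.6271) = 434.49 × 0.5177 = 224.94 W/m².

225 W/m²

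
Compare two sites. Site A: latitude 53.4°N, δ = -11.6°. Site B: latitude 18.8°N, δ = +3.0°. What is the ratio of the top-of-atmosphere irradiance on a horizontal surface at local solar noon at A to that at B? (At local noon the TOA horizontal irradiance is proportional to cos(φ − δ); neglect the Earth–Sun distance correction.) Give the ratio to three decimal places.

0.439

A: cos θ_z = cos(53.4° − (-11.6°)) = 0.4226.
B: cos θ_z = cos(18.8° − (3.0°)) = 0.9622.
Ratio A/B = 0.4226 / 0.9622 = 0.4392.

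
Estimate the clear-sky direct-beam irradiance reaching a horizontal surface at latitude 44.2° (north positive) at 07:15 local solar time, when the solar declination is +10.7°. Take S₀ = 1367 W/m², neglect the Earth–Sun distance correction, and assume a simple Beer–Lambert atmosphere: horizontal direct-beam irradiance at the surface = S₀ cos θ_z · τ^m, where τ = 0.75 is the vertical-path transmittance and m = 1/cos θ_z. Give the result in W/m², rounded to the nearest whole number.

Hour angle H = 15° × (7.25 − 12) = -71.25°.
With φ = 44.2°, δ = 10.7°, H = -71.25°: sin φ sin δ = 0.1294, cos φ cos δ cos H = 0.2264, so cos θ_z = 0.3558.
Air mass m = 1/cos θ_z = 1/0.3558 = 2.811; τ^m = 0.75^2.811 = 0.4454.
Surface direct beam = 1367 × 0.3558 × 0.4454 = 216.63 W/m².

217 W/m²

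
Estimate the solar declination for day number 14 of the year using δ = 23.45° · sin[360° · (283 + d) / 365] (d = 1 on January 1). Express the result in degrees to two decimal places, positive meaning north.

-21.60°

360 × (283 + 14) / 365 = 292.932°; sin(292.932°) = -0.9210.
δ = 23.45 × -0.9210 = -21.597° ≈ -21.60°.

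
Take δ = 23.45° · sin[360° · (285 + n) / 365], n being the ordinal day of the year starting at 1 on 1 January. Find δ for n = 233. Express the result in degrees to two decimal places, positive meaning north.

+11.40°

360 × (285 + 233) / 365 = 510.904°; sin(510.904°) = 0.4863.
δ = 23.45 × 0.4863 = 11.404° ≈ +11.40°.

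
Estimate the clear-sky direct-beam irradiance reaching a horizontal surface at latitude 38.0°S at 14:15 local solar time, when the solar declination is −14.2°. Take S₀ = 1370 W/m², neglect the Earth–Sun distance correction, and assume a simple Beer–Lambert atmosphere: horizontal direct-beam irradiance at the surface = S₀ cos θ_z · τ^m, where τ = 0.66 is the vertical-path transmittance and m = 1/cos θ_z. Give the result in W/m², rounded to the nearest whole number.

635 W/m²

Hour angle H = 15° × (14.25 − 12) = 33.75°.
With φ = -38.0°, δ = -14.2°, H = 33.75°: sin φ sin δ = 0.1510, cos φ cos δ cos H = 0.6352, so cos θ_z = 0.7862.
Air mass m = 1/cos θ_z = 1/0.7862 = 1.272; τ^m = 0.66^1.272 = 0.5895.
Surface direct beam = 1370 × 0.7862 × 0.5895 = 634.95 W/m².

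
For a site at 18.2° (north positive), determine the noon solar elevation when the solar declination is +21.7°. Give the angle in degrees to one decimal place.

86.5°

At local solar noon the hour angle is zero, so the elevation is 90° − |φ − δ| = 90° − |18.2° − (21.7°)| = 90° − 3.5° = 86.5°.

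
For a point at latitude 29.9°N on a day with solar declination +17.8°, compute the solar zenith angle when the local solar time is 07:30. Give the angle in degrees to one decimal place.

Hour angle H = 15° × (7.5 − 12) = -67.50°.
cos θ_z = sin(29.9°) sin(17.8°) + cos(29.9°) cos(17.8°) cos(-67.50°) = 0.1524 + 0.3159 = 0.4683.
θ_z = arccos(0.4683) = 62.08°.

62.1°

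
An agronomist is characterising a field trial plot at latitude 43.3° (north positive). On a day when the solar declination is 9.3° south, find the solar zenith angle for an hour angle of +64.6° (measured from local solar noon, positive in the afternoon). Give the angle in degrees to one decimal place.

cos θ_z = sin φ sin δ + cos φ cos δ cos H = (0.6858)(-0.1616) + (0.7278)(0.9869)(0.4289) = 0.1972.
θ_z = arccos(0.1972) = 78.63°.

78.6°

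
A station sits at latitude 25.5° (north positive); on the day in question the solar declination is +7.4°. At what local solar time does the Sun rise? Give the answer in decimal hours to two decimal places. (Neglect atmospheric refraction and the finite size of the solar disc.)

The sunset hour angle satisfies cos H_s = −tan φ tan δ = -0.0619, giving H_s = 93.55°.
Sunrise is at 12 − H_s/15 = 12 − 6.237 = 5.763 h local solar time.

5.76 h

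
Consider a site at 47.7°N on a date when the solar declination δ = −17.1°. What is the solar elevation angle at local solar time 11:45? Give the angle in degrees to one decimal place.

25.1°

Hour angle H = 15° × (11.75 − 12) = -3.75°.
With φ = 47.7°, δ = -17.1°, H = -3.75°: sin φ sin δ = -0.2175, cos φ cos δ cos H = 0.6419, so cos θ_z = 0.4244.
θ_z = arccos(0.4244) = 64.89°, so the elevation is 90° − 64.89° = 25.11°.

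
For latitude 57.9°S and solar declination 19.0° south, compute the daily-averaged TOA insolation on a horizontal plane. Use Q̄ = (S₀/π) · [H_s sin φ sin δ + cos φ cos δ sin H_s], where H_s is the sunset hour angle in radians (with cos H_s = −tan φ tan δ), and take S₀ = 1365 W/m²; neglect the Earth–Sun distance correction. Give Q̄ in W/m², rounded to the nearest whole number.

440 W/m²

cos H_s = −tan(-57.9°) · tan(-19.0°) = -0.5489, so H_s = arccos(-0.5489) = 123.29°. In radians, H_s = 2.1518.
H_s sin φ sin δ = 2.1518 × -0.8471 × -0.3256 = 0.5935.
cos φ cos δ sin H_s = 0.5314 × 0.9455 × 0.8359 = 0.4200.
Q̄ = (1365/π) × (0.5935 + 0.4200) = 434.49 × 1.0135 = 440.36 W/m².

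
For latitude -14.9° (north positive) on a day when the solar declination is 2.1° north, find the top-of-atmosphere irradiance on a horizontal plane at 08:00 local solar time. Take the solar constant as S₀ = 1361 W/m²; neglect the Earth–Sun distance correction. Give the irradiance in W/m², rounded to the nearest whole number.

644 W/m²

Hour angle H = 15° × (8 − 12) = -60.00°.
cos θ_z = sin φ sin δ + cos φ cos δ cos H = (-0.2571)(0.0366) + (0.9664)(0.9993)(0.5000) = 0.4735.
Top-of-atmosphere irradiance = S₀ cos θ_z = 1361 × 0.4735 = 644.43 W/m².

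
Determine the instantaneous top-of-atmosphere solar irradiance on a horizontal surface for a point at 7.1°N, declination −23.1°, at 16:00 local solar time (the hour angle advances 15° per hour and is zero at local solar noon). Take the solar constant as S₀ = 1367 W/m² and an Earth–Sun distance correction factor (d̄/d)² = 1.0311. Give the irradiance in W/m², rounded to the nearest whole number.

575 W/m²

Hour angle H = 15° × (16 − 12) = 60.00°.
cos θ_z = sin(7.1°) sin(-23.1°) + cos(7.1°) cos(-23.1°) cos(60.00°) = -0.0485 + 0.4564 = 0.4079.
Top-of-atmosphere irradiance = S₀ (d̄/d)² cos θ_z = 1367 × 1.0311 × 0.4079 = 574.94 W/m².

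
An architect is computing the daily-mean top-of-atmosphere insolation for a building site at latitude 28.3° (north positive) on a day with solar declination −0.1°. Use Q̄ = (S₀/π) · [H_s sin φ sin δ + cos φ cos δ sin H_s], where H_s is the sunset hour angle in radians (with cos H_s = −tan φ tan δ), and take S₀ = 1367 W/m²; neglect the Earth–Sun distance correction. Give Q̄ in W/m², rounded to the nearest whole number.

cos H_s = −tan(28.3°) · tan(-0.1°) = 0.0009, so H_s = arccos(0.0009) = 89.95°. In radians, H_s = 1.5699.
H_s sin φ sin δ = 1.5699 × 0.4741 × -0.0017 = -0.0013.
cos φ cos δ sin H_s = 0.8805 × 1.0000 × 1.0000 = 0.8805.
Q̄ = (1367/π) × (-0.0013 + 0.8805) = 435.13 × 0.8792 = 382.57 W/m².

383 W/m²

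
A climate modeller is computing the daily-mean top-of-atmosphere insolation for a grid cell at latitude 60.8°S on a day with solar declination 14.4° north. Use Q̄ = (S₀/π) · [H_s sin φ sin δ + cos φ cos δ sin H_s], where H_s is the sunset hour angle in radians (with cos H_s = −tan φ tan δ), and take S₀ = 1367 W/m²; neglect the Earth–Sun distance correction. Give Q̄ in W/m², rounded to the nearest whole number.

79 W/m²

−tan φ tan δ = −(-1.7893)(0.2568) = 0.4595; H_s = arccos(0.4595) = 62.65°. In radians, H_s = 1.0934.
H_s sin φ sin δ = 1.0934 × -0.8729 × 0.2487 = -0.2374.
cos φ cos δ sin H_s = 0.4879 × 0.9686 × 0.8882 = 0.4197.
Q̄ = (1367/π) × (-0.2374 + 0.4197) = 435.13 × 0.1823 = 79.32 W/m².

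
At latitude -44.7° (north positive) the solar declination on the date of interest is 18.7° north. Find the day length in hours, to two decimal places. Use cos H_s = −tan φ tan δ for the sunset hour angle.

cos H_s = −tan(-44.7°) · tan(18.7°) = 0.3350, so H_s = arccos(0.3350) = 70.43°.
Day length = 2 H_s / 15° h⁻¹ = 140.86° / 15 = 9.391 h.

9.39 hours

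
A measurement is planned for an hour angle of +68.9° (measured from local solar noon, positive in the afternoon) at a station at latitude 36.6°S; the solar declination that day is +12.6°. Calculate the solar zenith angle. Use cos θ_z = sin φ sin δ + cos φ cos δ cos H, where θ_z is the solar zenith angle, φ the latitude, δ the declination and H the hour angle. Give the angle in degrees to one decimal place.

cos θ_z = sin φ sin δ + cos φ cos δ cos H = (-0.5962)(0.2181) + (0.8028)(0.9759)(0.3600) = 0.1520.
θ_z = arccos(0.1520) = 81.26°.

81.3°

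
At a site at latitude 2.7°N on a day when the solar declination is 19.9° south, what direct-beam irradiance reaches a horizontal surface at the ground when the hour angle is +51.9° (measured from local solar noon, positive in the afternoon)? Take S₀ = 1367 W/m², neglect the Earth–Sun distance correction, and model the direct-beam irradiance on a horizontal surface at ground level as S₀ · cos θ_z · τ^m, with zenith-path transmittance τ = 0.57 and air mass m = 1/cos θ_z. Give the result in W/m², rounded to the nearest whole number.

284 W/m²

cos θ_z = sin(2.7°) sin(-19.9°) + cos(2.7°) cos(-19.9°) cos(51.90°) = -0.0160 + 0.5795 = 0.5635.
Air mass m = 1/cos θ_z = 1/0.5635 = 1.775; τ^m = 0.57^1.775 = 0.3687.
Surface direct beam = 1367 × 0.5635 × 0.3687 = 284.01 W/m².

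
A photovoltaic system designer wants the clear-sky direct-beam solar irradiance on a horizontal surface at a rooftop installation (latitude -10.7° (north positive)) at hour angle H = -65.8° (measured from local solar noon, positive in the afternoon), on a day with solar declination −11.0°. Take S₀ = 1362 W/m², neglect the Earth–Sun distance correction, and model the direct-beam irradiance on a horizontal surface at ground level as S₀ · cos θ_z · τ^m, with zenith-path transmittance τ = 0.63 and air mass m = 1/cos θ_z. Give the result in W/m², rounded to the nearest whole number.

cos θ_z = sin φ sin δ + cos φ cos δ cos H = (-0.1857)(-0.1908) + (0.9826)(0.9816)(0.4099) = 0.4308.
Air mass m = 1/cos θ_z = 1/0.4308 = 2.321; τ^m = 0.63^2.321 = 0.3422.
Surface direct beam = 1362 × 0.4308 × 0.3422 = 200.79 W/m².

201 W/m²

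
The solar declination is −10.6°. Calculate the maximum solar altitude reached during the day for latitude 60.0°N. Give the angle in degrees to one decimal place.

19.4°

At local solar noon the hour angle is zero, so the elevation is 90° − |φ − δ| = 90° − |60.0° − (-10.6°)| = 90° − 70.6° = 19.4°.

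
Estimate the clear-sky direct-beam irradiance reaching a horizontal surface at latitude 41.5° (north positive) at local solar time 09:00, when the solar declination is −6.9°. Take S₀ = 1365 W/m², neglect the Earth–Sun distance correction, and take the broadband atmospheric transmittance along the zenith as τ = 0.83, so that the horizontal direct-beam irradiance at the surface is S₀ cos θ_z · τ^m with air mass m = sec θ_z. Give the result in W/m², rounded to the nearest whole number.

401 W/m²

Hour angle H = 15° × (9 − 12) = -45.00°.
With φ = 41.5°, δ = -6.9°, H = -45.00°: sin φ sin δ = -0.0796, cos φ cos δ cos H = 0.5258, so cos θ_z = 0.4462.
Air mass m = 1/cos θ_z = 1/0.4462 = 2.241; τ^m = 0.83^2.241 = 0.6586.
Surface direct beam = 1365 × 0.4462 × 0.6586 = 401.13 W/m².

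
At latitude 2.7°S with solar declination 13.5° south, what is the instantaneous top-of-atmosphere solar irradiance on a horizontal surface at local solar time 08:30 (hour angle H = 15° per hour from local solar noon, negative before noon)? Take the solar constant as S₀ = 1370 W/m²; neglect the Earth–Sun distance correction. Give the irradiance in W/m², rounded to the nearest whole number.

Hour angle H = 15° × (8.5 − 12) = -52.50°.
cos θ_z = sin(-2.7°) sin(-13.5°) + cos(-2.7°) cos(-13.5°) cos(-52.50°) = 0.0110 + 0.5913 = 0.6023.
Top-of-atmosphere irradiance = S₀ cos θ_z = 1370 × 0.6023 = 825.15 W/m².

825 W/m²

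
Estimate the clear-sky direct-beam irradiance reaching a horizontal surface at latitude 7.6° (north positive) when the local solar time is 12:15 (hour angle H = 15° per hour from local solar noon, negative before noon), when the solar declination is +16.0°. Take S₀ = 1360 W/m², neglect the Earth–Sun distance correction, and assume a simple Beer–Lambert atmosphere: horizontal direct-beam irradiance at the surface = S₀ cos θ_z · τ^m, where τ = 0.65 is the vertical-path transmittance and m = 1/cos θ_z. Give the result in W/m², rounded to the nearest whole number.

868 W/m²

Hour angle H = 15° × (12.25 − 12) = 3.75°.
With φ = 7.6°, δ = 16.0°, H = 3.75°: sin φ sin δ = 0.0365, cos φ cos δ cos H = 0.9508, so cos θ_z = 0.9873.
Air mass m = 1/cos θ_z = 1/0.9873 = 1.013; τ^m = 0.65^1.013 = 0.6464.
Surface direct beam = 1360 × 0.9873 × 0.6464 = 867.94 W/m².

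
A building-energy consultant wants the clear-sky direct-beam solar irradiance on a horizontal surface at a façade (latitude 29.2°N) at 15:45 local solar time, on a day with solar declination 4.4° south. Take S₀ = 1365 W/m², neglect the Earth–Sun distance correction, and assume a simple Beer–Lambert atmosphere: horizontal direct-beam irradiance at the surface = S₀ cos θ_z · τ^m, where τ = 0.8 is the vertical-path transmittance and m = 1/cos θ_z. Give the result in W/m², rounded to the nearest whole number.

Hour angle H = 15° × (15.75 − 12) = 56.25°.
With φ = 29.2°, δ = -4.4°, H = 56.25°: sin φ sin δ = -0.0374, cos φ cos δ cos H = 0.4835, so cos θ_z = 0.4461.
Air mass m = 1/cos θ_z = 1/0.4461 = 2.242; τ^m = 0.8^2.242 = 0.6064.
Surface direct beam = 1365 × 0.4461 × 0.6064 = 369.25 W/m².

369 W/m²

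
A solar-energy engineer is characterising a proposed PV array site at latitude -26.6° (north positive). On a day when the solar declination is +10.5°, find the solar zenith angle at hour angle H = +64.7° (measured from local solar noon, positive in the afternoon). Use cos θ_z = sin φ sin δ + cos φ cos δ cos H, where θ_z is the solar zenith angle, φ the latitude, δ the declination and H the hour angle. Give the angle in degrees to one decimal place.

With φ = -26.6°, δ = 10.5°, H = 64.70°: sin φ sin δ = -0.0816, cos φ cos δ cos H = 0.3757, so cos θ_z = 0.2941.
θ_z = arccos(0.2941) = 72.90°.

72.9°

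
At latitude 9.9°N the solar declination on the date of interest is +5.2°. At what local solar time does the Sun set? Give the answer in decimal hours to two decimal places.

18.06 h

The sunset hour angle satisfies cos H_s = −tan φ tan δ = -0.0159, giving H_s = 90.91°.
Sunset is at 12 + H_s/15 = 12 + 6.061 = 18.061 h local solar time.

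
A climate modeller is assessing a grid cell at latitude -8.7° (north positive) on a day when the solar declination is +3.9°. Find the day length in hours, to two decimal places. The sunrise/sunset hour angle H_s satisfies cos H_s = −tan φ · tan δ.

11.92 hours

−tan φ tan δ = −(-0.1530)(0.0682) = 0.0104; H_s = arccos(0.0104) = 89.40°.
Day length = 2 H_s / 15° h⁻¹ = 178.80° / 15 = 11.920 h.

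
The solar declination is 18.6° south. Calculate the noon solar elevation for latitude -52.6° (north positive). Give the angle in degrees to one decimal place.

56.0°

At local solar noon the hour angle is zero, so the elevation is 90° − |φ − δ| = 90° − |-52.6° − (-18.6°)| = 90° − 34.0° = 56.0°.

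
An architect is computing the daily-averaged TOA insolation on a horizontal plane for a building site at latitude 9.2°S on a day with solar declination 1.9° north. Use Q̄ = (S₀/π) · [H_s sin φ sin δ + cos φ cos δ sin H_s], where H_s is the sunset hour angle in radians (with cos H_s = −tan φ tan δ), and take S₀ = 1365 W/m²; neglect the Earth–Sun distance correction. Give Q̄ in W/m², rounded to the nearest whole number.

cos H_s = −tan(-9.2°) · tan(1.9°) = 0.0054, so H_s = arccos(0.0054) = 89.69°. In radians, H_s = 1.5654.
H_s sin φ sin δ = 1.5654 × -0.1599 × 0.0332 = -0.0083.
cos φ cos δ sin H_s = 0.9871 × 0.9995 × 1.0000 = 0.9866.
Q̄ = (1365/π) × (-0.0083 + 0.9866) = 434.49 × 0.9783 = 425.06 W/m².

425 W/m²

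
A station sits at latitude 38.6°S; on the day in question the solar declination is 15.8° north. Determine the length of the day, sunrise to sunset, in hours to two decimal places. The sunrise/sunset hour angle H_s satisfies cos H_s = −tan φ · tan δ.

cos H_s = −tan(-38.6°) · tan(15.8°) = 0.2259, so H_s = arccos(0.2259) = 76.94°.
Day length = 2 H_s / 15° h⁻¹ = 153.88° / 15 = 10.259 h.

10.26 hours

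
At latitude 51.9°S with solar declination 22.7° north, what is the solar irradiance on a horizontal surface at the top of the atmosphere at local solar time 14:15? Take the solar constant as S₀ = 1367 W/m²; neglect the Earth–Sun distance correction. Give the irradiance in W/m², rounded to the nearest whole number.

232 W/m²

Hour angle H = 15° × (14.25 − 12) = 33.75°.
cos θ_z = sin(-51.9°) sin(22.7°) + cos(-51.9°) cos(22.7°) cos(33.75°) = -0.3037 + 0.4733 = 0.1696.
Top-of-atmosphere irradiance = S₀ cos θ_z = 1367 × 0.1696 = 231.84 W/m².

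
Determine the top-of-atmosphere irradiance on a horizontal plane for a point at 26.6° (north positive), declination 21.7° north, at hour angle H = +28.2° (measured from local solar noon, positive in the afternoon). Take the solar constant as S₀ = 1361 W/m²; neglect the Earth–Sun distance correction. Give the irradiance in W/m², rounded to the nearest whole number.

1222 W/m²

With φ = 26.6°, δ = 21.7°, H = 28.20°: sin φ sin δ = 0.1656, cos φ cos δ cos H = 0.7322, so cos θ_z = 0.8978.
Top-of-atmosphere irradiance = S₀ cos θ_z = 1361 × 0.8978 = 1221.91 W/m².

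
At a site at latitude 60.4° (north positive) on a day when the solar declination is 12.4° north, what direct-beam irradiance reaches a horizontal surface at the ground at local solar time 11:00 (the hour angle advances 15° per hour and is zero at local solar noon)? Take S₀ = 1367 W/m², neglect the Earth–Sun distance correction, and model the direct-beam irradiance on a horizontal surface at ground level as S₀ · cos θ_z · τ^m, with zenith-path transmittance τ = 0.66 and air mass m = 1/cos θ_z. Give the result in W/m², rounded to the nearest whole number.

472 W/m²

Hour angle H = 15° × (11 − 12) = -15.00°.
With φ = 60.4°, δ = 12.4°, H = -15.00°: sin φ sin δ = 0.1867, cos φ cos δ cos H = 0.4660, so cos θ_z = 0.6527.
Air mass m = 1/cos θ_z = 1/0.6527 = 1.532; τ^m = 0.66^1.532 = 0.5291.
Surface direct beam = 1367 × 0.6527 × 0.5291 = 472.08 W/m².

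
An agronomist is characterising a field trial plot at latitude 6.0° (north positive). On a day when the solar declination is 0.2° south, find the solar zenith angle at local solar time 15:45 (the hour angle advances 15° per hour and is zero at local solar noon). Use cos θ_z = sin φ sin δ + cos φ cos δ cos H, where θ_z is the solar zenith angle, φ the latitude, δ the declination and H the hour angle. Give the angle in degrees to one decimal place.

Hour angle H = 15° × (15.75 − 12) = 56.25°.
With φ = 6.0°, δ = -0.2°, H = 56.25°: sin φ sin δ = -0.0004, cos φ cos δ cos H = 0.5525, so cos θ_z = 0.5521.
θ_z = arccos(0.5521) = 56.49°.

56.5°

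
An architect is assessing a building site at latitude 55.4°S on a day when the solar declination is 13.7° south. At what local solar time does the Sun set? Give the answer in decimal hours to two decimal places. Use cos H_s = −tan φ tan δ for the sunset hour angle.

19.38 h

cos H_s = −tan(-55.4°) · tan(-13.7°) = -0.3534, so H_s = arccos(-0.3534) = 110.70°.
Sunset is at 12 + H_s/15 = 12 + 7.380 = 19.380 h local solar time.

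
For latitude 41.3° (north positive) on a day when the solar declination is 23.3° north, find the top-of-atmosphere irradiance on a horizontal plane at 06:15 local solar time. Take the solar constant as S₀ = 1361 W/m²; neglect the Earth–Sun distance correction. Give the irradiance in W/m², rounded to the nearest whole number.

Hour angle H = 15° × (6.25 − 12) = -86.25°.
With φ = 41.3°, δ = 23.3°, H = -86.25°: sin φ sin δ = 0.2611, cos φ cos δ cos H = 0.0451, so cos θ_z = 0.3062.
Top-of-atmosphere irradiance = S₀ cos θ_z = 1361 × 0.3062 = 416.74 W/m².

417 W/m²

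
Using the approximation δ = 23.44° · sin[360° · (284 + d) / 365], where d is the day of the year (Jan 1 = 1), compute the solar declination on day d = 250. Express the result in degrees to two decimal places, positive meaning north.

+5.40°

360 × (284 + 250) / 365 = 526.685°; sin(526.685°) = 0.2303.
δ = 23.44 × 0.2303 = 5.398° ≈ +5.40°.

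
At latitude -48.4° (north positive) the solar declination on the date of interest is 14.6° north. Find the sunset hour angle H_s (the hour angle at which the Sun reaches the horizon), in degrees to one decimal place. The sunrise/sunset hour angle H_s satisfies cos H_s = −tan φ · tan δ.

cos H_s = −tan(-48.4°) · tan(14.6°) = 0.2934, so H_s = arccos(0.2934) = 72.94°.

72.9°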